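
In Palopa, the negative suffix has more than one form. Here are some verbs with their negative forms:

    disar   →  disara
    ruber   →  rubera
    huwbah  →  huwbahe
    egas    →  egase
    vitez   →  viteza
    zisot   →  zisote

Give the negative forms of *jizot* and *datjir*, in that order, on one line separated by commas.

jizote, datjira

Looking at the final consonant of each stem: -e when the stem ends in a voiceless consonant (*huwbah*, *egas*, *zisot*); -a when the stem ends in a voiced consonant (*disar*, *ruber*, *vitez*).
*jizot* — final consonant /t/ (voiceless) → -e → *jizote*.
*datjir*: final consonant = /r/, voiced → -a → *datjira*.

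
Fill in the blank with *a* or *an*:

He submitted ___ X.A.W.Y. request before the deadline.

The indefinite article is chosen by the initial *sound* of the following word, not its spelling.
The initialism *X.A.W.Y.* is read letter by letter; the first letter, X, is pronounced /ɛks/, which begins with a vowel sound.
So the article is *an*: He submitted an X.A.W.Y. request before the deadline.

an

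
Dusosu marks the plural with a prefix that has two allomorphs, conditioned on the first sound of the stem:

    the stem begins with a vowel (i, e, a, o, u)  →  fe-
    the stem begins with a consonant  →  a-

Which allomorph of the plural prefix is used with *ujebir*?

The first sound of *ujebir* is /u/, which is a vowel, so the prefix is fe-.

fe-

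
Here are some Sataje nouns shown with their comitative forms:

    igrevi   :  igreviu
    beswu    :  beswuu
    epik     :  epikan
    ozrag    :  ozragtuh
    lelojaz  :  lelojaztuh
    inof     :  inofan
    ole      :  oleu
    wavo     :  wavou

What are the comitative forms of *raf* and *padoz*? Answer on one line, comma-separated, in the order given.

The pattern is voicing of the final sound: -an when the stem ends in a voiceless consonant (*epik*, *inof*); -tuh when the stem ends in a voiced consonant (*ozrag*, *lelojaz*); -u when the stem ends in a vowel (*igrevi*, *beswu*, *ole*, *wavo*).
The final sound of *raf* is /f/, which is a voiceless consonant, so the suffix is -an, giving *rafan*.
The final sound of *padoz* is /z/, which is a voiced consonant, so the suffix is -tuh, giving *padoztuh*.

rafan, padoztuh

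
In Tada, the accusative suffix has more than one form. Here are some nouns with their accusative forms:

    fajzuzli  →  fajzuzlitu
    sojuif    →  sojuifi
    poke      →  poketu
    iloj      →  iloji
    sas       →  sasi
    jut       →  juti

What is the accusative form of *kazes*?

The suffix is conditioned by the final sound: -i when the stem ends in a consonant (*sojuif*, *iloj*, *sas*, *jut*); -tu when the stem ends in a vowel (*fajzuzli*, *poke*).
*kazes* — final sound /s/ (a consonant) → -i → *kazesi*.

kazesi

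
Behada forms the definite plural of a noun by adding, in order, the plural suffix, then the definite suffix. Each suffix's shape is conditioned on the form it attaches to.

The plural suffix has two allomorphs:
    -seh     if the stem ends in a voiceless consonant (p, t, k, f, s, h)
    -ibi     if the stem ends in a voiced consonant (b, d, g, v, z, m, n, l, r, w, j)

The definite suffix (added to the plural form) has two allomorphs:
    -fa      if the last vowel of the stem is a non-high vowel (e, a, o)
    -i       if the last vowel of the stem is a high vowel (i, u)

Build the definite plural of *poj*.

The final consonant of *poj* is /j/, which is voiced, so the plural suffix is -ibi, giving *pojibi*.
Since the last vowel of the plural form *pojibi* is /i/ (a high vowel), it takes -i, giving *pojibii*.

pojibii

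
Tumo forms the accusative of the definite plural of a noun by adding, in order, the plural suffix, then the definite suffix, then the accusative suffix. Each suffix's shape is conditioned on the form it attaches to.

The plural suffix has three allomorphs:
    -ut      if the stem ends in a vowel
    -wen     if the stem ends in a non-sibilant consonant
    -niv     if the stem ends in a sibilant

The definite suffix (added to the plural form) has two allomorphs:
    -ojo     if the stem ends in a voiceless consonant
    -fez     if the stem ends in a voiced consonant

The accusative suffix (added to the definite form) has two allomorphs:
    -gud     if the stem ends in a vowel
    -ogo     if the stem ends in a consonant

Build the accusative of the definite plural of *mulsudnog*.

mulsudnogwenfezogo

*mulsudnog*: final sound = /g/, a non-sibilant consonant → -wen → *mulsudnogwen*.
Since the final consonant of the plural form *mulsudnogwen* is /n/ (voiced), it takes -fez, giving *mulsudnogwenfez*.
The definite form *mulsudnogwenfez* — final sound /z/ (a consonant) → -ogo → *mulsudnogwenfezogo*.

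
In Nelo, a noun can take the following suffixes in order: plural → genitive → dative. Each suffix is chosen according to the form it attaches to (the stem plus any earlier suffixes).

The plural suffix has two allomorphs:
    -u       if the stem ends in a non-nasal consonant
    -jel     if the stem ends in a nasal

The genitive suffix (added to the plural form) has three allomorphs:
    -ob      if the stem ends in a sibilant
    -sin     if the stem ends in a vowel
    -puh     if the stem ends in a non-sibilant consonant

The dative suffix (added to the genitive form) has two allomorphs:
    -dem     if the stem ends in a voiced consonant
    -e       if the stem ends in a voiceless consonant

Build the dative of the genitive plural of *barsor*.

Since the final consonant of *barsor* is /r/ (non-nasal), it takes -u, giving *barsoru*.
The plural form *barsoru*: final sound = /u/, a vowel → -sin → *barsorusin*.
The genitive form *barsorusin*: final consonant = /n/, voiced → -dem → *barsorusindem*.

barsorusindem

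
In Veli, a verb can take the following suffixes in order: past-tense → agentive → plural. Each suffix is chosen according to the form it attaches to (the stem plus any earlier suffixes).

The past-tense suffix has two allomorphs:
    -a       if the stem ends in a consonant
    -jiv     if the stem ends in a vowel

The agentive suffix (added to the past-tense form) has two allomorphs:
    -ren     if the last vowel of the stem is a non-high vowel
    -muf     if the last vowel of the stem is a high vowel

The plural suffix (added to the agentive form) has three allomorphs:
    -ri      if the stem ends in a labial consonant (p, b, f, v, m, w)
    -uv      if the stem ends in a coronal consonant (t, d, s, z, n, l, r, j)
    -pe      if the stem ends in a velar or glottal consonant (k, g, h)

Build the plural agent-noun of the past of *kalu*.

kalujivmufri

*kalu* — final sound /u/ (a vowel) → -jiv → *kalujiv*.
Since the last vowel of the past-tense form *kalujiv* is /i/ (a high vowel), it takes -muf, giving *kalujivmuf*.
The final consonant of the agentive form *kalujivmuf* is /f/, which is labial, so the plural suffix is -ri, giving *kalujivmufri*.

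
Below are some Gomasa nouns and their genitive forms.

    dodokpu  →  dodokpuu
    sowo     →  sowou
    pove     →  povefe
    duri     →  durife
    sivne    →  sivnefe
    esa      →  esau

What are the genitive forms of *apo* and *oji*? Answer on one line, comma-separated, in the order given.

apou, ojife

The alternation tracks the last vowel of the stem — -fe when the last vowel of the stem is a front vowel (*pove*, *duri*, *sivne*); -u when the last vowel of the stem is a back vowel (*dodokpu*, *sowo*, *esa*).
*apo* — last vowel /o/ (a back vowel) → -u → *apou*.
The last vowel of *oji* is /i/, which is a front vowel, so the suffix is -fe, giving *ojife*.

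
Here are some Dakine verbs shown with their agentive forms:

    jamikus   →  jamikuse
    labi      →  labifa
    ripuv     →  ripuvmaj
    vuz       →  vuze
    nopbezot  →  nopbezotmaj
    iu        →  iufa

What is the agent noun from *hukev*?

hukevmaj

The suffix is conditioned by the final sound: -e when the stem ends in a sibilant (*jamikus*, *vuz*); -maj when the stem ends in a non-sibilant consonant (*ripuv*, *nopbezot*); -fa when the stem ends in a vowel (*labi*, *iu*).
*hukev*: final sound = /v/, a non-sibilant consonant → -maj → *hukevmaj*.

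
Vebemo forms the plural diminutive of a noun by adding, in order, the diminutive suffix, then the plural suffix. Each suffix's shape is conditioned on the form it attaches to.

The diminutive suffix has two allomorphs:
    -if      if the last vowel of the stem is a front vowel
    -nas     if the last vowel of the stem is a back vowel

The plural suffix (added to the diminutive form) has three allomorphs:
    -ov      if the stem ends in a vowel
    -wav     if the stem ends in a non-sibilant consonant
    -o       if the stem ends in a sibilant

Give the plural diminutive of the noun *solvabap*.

Since the last vowel of *solvabap* is /a/ (a back vowel), it takes -nas, giving *solvabapnas*.
The final sound of the diminutive form *solvabapnas* is /s/, which is a sibilant, so the plural suffix is -o, giving *solvabapnaso*.

solvabapnaso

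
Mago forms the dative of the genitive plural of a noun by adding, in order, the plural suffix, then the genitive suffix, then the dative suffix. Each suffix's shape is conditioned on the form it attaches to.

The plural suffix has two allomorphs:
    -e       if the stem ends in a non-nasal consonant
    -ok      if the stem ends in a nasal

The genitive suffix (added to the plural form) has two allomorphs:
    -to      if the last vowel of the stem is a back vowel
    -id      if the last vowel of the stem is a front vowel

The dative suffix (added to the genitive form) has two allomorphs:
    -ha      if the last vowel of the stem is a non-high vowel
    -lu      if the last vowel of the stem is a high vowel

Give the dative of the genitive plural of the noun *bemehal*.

bemehaleidlu

*bemehal*: final consonant = /l/, non-nasal → -e → *bemehale*.
The last vowel of the plural form *bemehale* is /e/, which is a front vowel, so the genitive suffix is -id, giving *bemehaleid*.
The genitive form *bemehaleid*: last vowel = /i/, a high vowel → -lu → *bemehaleidlu*.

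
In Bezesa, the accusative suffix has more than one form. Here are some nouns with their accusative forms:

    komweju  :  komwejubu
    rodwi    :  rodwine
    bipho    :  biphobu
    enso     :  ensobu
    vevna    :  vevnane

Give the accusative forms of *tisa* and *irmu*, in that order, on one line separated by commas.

tisane, irmubu

Looking at the last vowel of each stem: -bu when the last vowel of the stem is a rounded vowel (*komweju*, *bipho*, *enso*); -ne when the last vowel of the stem is an unrounded vowel (*rodwi*, *vevna*).
Since the last vowel of *tisa* is /a/ (an unrounded vowel), it takes -ne, giving *tisane*.
The last vowel of *irmu* is /u/, which is a rounded vowel, so the suffix is -bu, giving *irmubu*.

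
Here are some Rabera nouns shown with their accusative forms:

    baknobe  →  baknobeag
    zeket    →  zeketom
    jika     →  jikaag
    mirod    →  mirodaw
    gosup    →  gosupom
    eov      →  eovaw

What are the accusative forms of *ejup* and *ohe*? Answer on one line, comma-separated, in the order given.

ejupom, oheag

Looking at the final sound of each stem: -om when the stem ends in a voiceless consonant (*zeket*, *gosup*); -aw when the stem ends in a voiced consonant (*mirod*, *eov*); -ag when the stem ends in a vowel (*baknobe*, *jika*).
The final sound of *ejup* is /p/, which is a voiceless consonant, so the suffix is -om, giving *ejupom*.
Since the final sound of *ohe* is /e/ (a vowel), it takes -ag, giving *oheag*.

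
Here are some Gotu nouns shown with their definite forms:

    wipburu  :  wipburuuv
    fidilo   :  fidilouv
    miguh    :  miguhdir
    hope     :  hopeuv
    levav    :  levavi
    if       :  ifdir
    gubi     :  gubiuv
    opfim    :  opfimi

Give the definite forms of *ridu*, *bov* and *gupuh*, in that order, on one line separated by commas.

riduuv, bovi, gupuhdir

The alternation tracks the final sound of the stem — -dir when the stem ends in a voiceless consonant (*miguh*, *if*); -i when the stem ends in a voiced consonant (*levav*, *opfim*); -uv when the stem ends in a vowel (*wipburu*, *fidilo*, *hope*, *gubi*).
*ridu* — final sound /u/ (a vowel) → -uv → *riduuv*.
The final sound of *bov* is /v/, which is a voiced consonant, so the suffix is -i, giving *bovi*.
Since the final sound of *gupuh* is /h/ (a voiceless consonant), it takes -dir, giving *gupuhdir*.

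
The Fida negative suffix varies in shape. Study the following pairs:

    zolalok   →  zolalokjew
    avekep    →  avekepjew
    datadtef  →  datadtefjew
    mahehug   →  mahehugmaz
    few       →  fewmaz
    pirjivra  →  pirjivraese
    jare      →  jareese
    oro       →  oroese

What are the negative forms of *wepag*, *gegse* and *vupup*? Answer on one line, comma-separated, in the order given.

wepagmaz, gegseese, vupupjew

The suffix is conditioned by the final sound: -jew when the stem ends in a voiceless consonant (*zolalok*, *avekep*, *datadtef*); -maz when the stem ends in a voiced consonant (*mahehug*, *few*); -ese when the stem ends in a vowel (*pirjivra*, *jare*, *oro*).
*wepag*: final sound = /g/, a voiced consonant → -maz → *wepagmaz*.
*gegse*: final sound = /e/, a vowel → -ese → *gegseese*.
The final sound of *vupup* is /p/, which is a voiceless consonant, so the suffix is -jew, giving *vupupjew*.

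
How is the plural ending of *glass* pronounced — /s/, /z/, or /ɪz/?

/ɪz/

The stem *glass* ends in a sibilant (/s, z, ʃ, ʒ, tʃ, dʒ/).
The plural suffix surfaces as /ɪz/ after sibilants, /s/ after other voiceless consonants, and /z/ after other voiced sounds.
So the plural -s on *glass* is pronounced /ɪz/.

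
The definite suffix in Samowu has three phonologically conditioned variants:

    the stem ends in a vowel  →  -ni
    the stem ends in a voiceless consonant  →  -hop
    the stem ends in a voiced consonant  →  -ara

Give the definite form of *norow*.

norowara

The final sound of *norow* is /w/, which is a voiced consonant, so the suffix is -ara, giving *norowara*.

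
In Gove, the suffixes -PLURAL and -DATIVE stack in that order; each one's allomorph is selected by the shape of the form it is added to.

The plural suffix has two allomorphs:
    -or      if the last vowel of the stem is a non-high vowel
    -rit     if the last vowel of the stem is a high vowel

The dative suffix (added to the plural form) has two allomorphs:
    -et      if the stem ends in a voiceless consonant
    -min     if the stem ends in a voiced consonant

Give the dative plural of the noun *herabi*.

herabiritet

Since the last vowel of *herabi* is /i/ (a high vowel), it takes -rit, giving *herabirit*.
The plural form *herabirit* — final consonant /t/ (voiceless) → -et → *herabiritet*.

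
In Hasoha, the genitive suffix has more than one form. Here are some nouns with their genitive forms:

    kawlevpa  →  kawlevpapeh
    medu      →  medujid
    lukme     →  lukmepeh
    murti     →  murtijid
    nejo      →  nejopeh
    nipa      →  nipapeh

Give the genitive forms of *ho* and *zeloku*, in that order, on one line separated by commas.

hopeh, zelokujid

The pattern is height harmony: -jid when the last vowel of the stem is a high vowel (*medu*, *murti*); -peh when the last vowel of the stem is a non-high vowel (*kawlevpa*, *lukme*, *nejo*, *nipa*).
*ho*: last vowel = /o/, a non-high vowel → -peh → *hopeh*.
The last vowel of *zeloku* is /u/, which is a high vowel, so the suffix is -jid, giving *zelokujid*.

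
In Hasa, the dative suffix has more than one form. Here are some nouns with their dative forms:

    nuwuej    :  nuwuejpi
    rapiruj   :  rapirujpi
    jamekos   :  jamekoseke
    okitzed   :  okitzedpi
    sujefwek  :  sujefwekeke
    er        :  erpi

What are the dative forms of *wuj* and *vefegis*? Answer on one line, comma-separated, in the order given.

wujpi, vefegiseke

The suffix is conditioned by the final consonant: -eke when the stem ends in a voiceless consonant (*jamekos*, *sujefwek*); -pi when the stem ends in a voiced consonant (*nuwuej*, *rapiruj*, *okitzed*, *er*).
The final consonant of *wuj* is /j/, which is voiced, so the suffix is -pi, giving *wujpi*.
Since the final consonant of *vefegis* is /s/ (voiceless), it takes -eke, giving *vefegiseke*.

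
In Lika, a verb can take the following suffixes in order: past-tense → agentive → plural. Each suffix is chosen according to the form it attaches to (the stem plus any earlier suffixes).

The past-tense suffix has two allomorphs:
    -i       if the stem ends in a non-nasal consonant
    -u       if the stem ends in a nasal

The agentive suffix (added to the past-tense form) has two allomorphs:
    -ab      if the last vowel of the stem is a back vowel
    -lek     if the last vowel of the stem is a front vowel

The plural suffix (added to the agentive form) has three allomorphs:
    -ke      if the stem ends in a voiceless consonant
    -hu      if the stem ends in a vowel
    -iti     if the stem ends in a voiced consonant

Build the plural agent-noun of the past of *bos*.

Since the final consonant of *bos* is /s/ (non-nasal), it takes -i, giving *bosi*.
The past-tense form *bosi* — last vowel /i/ (a front vowel) → -lek → *bosilek*.
The final sound of the agentive form *bosilek* is /k/, which is a voiceless consonant, so the plural suffix is -ke, giving *bosilekke*.

bosilekke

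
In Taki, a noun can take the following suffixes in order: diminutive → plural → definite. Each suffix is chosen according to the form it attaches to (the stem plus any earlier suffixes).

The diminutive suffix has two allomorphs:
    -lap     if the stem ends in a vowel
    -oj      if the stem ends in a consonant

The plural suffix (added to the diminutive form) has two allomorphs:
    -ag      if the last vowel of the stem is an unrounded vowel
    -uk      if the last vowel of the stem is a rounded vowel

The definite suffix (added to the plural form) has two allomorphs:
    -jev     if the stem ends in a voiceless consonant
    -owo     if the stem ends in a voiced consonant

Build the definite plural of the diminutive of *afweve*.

Since the final sound of *afweve* is /e/ (a vowel), it takes -lap, giving *afwevelap*.
The diminutive form *afwevelap* — last vowel /a/ (an unrounded vowel) → -ag → *afwevelapag*.
The final consonant of the plural form *afwevelapag* is /g/, which is voiced, so the definite suffix is -owo, giving *afwevelapagowo*.

afwevelapagowo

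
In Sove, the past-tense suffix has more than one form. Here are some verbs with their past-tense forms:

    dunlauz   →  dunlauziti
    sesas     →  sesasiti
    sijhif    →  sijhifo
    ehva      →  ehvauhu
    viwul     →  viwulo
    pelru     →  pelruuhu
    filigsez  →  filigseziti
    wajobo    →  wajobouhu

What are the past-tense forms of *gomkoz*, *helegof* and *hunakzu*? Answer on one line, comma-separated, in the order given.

gomkoziti, helegofo, hunakzuuhu

Looking at the final sound of each stem: -iti when the stem ends in a sibilant (*dunlauz*, *sesas*, *filigsez*); -o when the stem ends in a non-sibilant consonant (*sijhif*, *viwul*); -uhu when the stem ends in a vowel (*ehva*, *pelru*, *wajobo*).
*gomkoz* — final sound /z/ (a sibilant) → -iti → *gomkoziti*.
*helegof* — final sound /f/ (a non-sibilant consonant) → -o → *helegofo*.
*hunakzu* — final sound /u/ (a vowel) → -uhu → *hunakzuuhu*.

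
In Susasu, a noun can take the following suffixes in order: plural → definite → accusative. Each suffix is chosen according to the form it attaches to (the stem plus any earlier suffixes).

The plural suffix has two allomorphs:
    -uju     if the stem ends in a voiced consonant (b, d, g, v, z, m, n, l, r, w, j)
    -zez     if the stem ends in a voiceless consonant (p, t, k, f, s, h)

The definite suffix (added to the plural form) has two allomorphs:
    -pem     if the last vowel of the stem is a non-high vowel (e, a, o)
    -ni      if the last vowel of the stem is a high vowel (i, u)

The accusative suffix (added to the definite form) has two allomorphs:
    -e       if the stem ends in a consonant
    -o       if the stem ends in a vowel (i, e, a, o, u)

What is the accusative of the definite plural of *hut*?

hutzezpeme

The final consonant of *hut* is /t/, which is voiceless, so the plural suffix is -zez, giving *hutzez*.
Since the last vowel of the plural form *hutzez* is /e/ (a non-high vowel), it takes -pem, giving *hutzezpem*.
The final sound of the definite form *hutzezpem* is /m/, which is a consonant, so the accusative suffix is -e, giving *hutzezpeme*.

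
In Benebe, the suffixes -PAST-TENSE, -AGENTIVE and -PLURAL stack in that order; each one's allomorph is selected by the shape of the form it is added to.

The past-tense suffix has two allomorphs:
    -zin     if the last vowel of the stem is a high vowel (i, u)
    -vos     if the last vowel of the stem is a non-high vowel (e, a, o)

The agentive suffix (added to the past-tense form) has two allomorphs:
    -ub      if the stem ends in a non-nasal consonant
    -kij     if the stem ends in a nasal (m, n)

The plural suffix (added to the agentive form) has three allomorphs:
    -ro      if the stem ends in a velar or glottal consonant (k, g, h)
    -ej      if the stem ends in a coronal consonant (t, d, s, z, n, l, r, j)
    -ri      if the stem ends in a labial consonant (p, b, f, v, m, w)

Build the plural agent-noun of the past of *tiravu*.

tiravuzinkijej

The last vowel of *tiravu* is /u/, which is a high vowel, so the past-tense suffix is -zin, giving *tiravuzin*.
The past-tense form *tiravuzin*: final consonant = /n/, a nasal → -kij → *tiravuzinkij*.
The agentive form *tiravuzinkij* — final consonant /j/ (coronal) → -ej → *tiravuzinkijej*.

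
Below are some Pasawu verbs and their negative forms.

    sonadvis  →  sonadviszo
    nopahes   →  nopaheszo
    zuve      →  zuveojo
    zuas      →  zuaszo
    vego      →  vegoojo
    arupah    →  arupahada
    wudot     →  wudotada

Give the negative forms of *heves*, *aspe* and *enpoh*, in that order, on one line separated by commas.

heveszo, aspeojo, enpohada

The alternation tracks the final sound of the stem — -zo when the stem ends in a sibilant (*sonadvis*, *nopahes*, *zuas*); -ada when the stem ends in a non-sibilant consonant (*arupah*, *wudot*); -ojo when the stem ends in a vowel (*zuve*, *vego*).
The final sound of *heves* is /s/, which is a sibilant, so the suffix is -zo, giving *heveszo*.
Since the final sound of *aspe* is /e/ (a vowel), it takes -ojo, giving *aspeojo*.
Since the final sound of *enpoh* is /h/ (a non-sibilant consonant), it takes -ada, giving *enpohada*.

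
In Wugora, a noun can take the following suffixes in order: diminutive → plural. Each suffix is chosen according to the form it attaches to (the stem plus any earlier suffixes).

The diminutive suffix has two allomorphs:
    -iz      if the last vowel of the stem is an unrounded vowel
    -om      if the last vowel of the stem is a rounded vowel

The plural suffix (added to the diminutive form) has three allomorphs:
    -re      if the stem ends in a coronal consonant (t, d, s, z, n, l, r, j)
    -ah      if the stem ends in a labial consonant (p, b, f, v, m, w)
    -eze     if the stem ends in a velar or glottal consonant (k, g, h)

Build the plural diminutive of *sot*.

Since the last vowel of *sot* is /o/ (a rounded vowel), it takes -om, giving *sotom*.
The final consonant of the diminutive form *sotom* is /m/, which is labial, so the plural suffix is -ah, giving *sotomah*.

sotomah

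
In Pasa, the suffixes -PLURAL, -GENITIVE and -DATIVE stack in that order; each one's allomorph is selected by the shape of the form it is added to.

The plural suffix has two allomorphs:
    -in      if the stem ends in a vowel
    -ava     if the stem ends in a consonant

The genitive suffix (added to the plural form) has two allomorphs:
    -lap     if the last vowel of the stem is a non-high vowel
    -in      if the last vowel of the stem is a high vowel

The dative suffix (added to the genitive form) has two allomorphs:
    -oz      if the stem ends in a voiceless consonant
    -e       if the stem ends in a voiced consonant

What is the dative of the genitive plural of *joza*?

Since the final sound of *joza* is /a/ (a vowel), it takes -in, giving *jozain*.
The plural form *jozain*: last vowel = /i/, a high vowel → -in → *jozainin*.
The genitive form *jozainin* — final consonant /n/ (voiced) → -e → *jozainine*.

jozainine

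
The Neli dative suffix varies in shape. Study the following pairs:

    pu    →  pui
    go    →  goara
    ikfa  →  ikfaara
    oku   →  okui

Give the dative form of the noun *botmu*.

The pattern is height harmony: -i when the last vowel of the stem is a high vowel (*pu*, *oku*); -ara when the last vowel of the stem is a non-high vowel (*go*, *ikfa*).
Since the last vowel of *botmu* is /u/ (a high vowel), it takes -i, giving *botmui*.

botmui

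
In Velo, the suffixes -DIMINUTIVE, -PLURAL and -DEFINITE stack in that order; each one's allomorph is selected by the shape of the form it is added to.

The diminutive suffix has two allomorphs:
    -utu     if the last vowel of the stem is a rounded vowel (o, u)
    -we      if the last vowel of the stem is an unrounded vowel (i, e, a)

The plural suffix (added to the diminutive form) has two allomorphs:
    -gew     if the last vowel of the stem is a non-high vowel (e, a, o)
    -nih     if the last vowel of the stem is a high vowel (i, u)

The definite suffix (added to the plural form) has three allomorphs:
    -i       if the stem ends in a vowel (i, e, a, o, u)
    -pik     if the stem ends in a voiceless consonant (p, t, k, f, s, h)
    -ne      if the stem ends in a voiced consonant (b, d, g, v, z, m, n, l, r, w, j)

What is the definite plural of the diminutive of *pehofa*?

pehofawegewne

The last vowel of *pehofa* is /a/, which is an unrounded vowel, so the diminutive suffix is -we, giving *pehofawe*.
The diminutive form *pehofawe*: last vowel = /e/, a non-high vowel → -gew → *pehofawegew*.
The final sound of the plural form *pehofawegew* is /w/, which is a voiced consonant, so the definite suffix is -ne, giving *pehofawegewne*.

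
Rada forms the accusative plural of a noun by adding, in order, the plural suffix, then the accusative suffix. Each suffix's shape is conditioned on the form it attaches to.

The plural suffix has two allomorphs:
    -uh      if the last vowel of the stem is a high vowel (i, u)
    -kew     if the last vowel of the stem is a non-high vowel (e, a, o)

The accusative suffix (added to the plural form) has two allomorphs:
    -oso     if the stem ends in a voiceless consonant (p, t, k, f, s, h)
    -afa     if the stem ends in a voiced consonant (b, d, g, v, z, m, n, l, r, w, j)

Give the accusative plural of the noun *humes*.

humeskewafa

*humes* — last vowel /e/ (a non-high vowel) → -kew → *humeskew*.
The plural form *humeskew*: final consonant = /w/, voiced → -afa → *humeskewafa*.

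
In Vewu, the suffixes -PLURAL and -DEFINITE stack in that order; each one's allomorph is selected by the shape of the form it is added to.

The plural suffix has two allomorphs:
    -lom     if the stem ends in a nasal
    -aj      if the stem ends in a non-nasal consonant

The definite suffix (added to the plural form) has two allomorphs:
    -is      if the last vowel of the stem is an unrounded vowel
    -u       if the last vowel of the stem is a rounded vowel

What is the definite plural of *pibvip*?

pibvipajis

The final consonant of *pibvip* is /p/, which is non-nasal, so the plural suffix is -aj, giving *pibvipaj*.
The plural form *pibvipaj*: last vowel = /a/, an unrounded vowel → -is → *pibvipajis*.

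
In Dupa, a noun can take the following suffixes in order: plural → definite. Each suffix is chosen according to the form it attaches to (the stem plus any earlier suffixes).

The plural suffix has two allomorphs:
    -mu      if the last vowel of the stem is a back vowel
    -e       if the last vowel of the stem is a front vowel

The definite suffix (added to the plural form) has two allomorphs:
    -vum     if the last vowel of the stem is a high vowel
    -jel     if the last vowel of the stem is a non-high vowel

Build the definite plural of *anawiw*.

anawiwejel

*anawiw* — last vowel /i/ (a front vowel) → -e → *anawiwe*.
The plural form *anawiwe*: last vowel = /e/, a non-high vowel → -jel → *anawiwejel*.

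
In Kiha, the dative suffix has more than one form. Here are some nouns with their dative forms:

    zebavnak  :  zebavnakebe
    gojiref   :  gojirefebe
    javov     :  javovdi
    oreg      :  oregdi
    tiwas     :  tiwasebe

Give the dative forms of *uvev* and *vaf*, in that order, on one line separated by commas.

uvevdi, vafebe

Looking at the final consonant of each stem: -ebe when the stem ends in a voiceless consonant (*zebavnak*, *gojiref*, *tiwas*); -di when the stem ends in a voiced consonant (*javov*, *oreg*).
*uvev* — final consonant /v/ (voiced) → -di → *uvevdi*.
The final consonant of *vaf* is /f/, which is voiceless, so the suffix is -ebe, giving *vafebe*.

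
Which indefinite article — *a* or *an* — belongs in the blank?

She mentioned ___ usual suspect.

The indefinite article is chosen by the initial *sound* of the following word, not its spelling.
*usual* begins with the sound /juː/ (u pronounced /juː/) — a consonant sound.
So the article is *a*: She mentioned a usual suspect.

a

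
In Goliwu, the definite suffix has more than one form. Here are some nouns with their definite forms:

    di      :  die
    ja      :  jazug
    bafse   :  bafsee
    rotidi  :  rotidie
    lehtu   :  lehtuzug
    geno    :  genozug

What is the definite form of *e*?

ee

Looking at the last vowel of each stem: -e when the last vowel of the stem is a front vowel (*di*, *bafse*, *rotidi*); -zug when the last vowel of the stem is a back vowel (*ja*, *lehtu*, *geno*).
The last vowel of *e* is /e/, which is a front vowel, so the suffix is -e, giving *ee*.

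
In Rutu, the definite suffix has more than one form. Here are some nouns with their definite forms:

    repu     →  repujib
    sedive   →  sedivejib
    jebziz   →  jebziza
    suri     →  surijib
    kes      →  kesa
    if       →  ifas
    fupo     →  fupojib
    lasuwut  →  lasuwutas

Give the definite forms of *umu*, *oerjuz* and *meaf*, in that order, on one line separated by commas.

The alternation tracks the final sound of the stem — -a when the stem ends in a sibilant (*jebziz*, *kes*); -as when the stem ends in a non-sibilant consonant (*if*, *lasuwut*); -jib when the stem ends in a vowel (*repu*, *sedive*, *suri*, *fupo*).
The final sound of *umu* is /u/, which is a vowel, so the suffix is -jib, giving *umujib*.
*oerjuz*: final sound = /z/, a sibilant → -a → *oerjuza*.
*meaf*: final sound = /f/, a non-sibilant consonant → -as → *meafas*.

umujib, oerjuza, meafas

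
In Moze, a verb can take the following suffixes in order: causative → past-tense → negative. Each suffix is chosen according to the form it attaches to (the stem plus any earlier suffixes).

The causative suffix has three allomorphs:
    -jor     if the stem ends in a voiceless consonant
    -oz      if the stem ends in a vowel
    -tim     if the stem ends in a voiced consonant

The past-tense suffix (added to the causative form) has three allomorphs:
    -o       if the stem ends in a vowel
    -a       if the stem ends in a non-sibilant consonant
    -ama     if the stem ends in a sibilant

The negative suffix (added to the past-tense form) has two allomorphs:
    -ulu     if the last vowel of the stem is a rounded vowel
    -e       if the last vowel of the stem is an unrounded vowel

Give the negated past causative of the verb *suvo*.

suvoozamae

The final sound of *suvo* is /o/, which is a vowel, so the causative suffix is -oz, giving *suvooz*.
The causative form *suvooz*: final sound = /z/, a sibilant → -ama → *suvoozama*.
The past-tense form *suvoozama*: last vowel = /a/, an unrounded vowel → -e → *suvoozamae*.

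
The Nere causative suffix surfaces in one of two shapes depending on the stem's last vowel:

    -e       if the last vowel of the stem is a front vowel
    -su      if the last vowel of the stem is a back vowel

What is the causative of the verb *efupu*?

The last vowel of *efupu* is /u/, which is a back vowel, so the suffix is -su, giving *efupusu*.

efupusu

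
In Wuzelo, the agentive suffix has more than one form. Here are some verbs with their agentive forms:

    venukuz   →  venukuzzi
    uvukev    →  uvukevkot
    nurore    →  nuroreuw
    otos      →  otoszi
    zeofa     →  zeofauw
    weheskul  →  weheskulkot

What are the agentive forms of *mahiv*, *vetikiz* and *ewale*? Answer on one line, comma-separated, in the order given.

mahivkot, vetikizzi, ewaleuw

The suffix is conditioned by the final sound: -zi when the stem ends in a sibilant (*venukuz*, *otos*); -kot when the stem ends in a non-sibilant consonant (*uvukev*, *weheskul*); -uw when the stem ends in a vowel (*nurore*, *zeofa*).
Since the final sound of *mahiv* is /v/ (a non-sibilant consonant), it takes -kot, giving *mahivkot*.
*vetikiz*: final sound = /z/, a sibilant → -zi → *vetikizzi*.
Since the final sound of *ewale* is /e/ (a vowel), it takes -uw, giving *ewaleuw*.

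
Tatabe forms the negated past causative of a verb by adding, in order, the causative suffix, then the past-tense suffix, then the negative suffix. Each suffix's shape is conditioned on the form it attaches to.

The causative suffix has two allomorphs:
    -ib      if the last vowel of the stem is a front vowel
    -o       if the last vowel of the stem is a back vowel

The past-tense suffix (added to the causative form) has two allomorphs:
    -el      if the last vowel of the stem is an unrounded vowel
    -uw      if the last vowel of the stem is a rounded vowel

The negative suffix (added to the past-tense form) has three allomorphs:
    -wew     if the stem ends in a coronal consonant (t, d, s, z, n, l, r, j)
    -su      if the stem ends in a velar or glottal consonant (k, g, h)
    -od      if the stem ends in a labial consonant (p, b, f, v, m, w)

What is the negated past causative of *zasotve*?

The last vowel of *zasotve* is /e/, which is a front vowel, so the causative suffix is -ib, giving *zasotveib*.
The causative form *zasotveib*: last vowel = /i/, an unrounded vowel → -el → *zasotveibel*.
The past-tense form *zasotveibel* — final consonant /l/ (coronal) → -wew → *zasotveibelwew*.

zasotveibelwew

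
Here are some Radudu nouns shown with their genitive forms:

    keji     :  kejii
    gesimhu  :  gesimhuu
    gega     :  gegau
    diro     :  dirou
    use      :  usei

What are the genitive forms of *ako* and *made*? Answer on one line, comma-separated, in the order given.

The alternation tracks the last vowel of the stem — -i when the last vowel of the stem is a front vowel (*keji*, *use*); -u when the last vowel of the stem is a back vowel (*gesimhu*, *gega*, *diro*).
Since the last vowel of *ako* is /o/ (a back vowel), it takes -u, giving *akou*.
*made*: last vowel = /e/, a front vowel → -i → *madei*.

akou, madei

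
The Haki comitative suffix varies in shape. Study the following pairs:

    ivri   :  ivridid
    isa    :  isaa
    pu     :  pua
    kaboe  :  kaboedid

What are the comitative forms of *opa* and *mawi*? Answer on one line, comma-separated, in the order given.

opaa, mawidid

The alternation tracks the last vowel of the stem — -did when the last vowel of the stem is a front vowel (*ivri*, *kaboe*); -a when the last vowel of the stem is a back vowel (*isa*, *pu*).
The last vowel of *opa* is /a/, which is a back vowel, so the suffix is -a, giving *opaa*.
Since the last vowel of *mawi* is /i/ (a front vowel), it takes -did, giving *mawidid*.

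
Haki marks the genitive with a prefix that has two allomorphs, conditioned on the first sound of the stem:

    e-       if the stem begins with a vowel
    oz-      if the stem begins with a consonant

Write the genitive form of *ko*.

ozko

Since the first sound of *ko* is /k/ (a consonant), it takes oz-, giving *ozko*.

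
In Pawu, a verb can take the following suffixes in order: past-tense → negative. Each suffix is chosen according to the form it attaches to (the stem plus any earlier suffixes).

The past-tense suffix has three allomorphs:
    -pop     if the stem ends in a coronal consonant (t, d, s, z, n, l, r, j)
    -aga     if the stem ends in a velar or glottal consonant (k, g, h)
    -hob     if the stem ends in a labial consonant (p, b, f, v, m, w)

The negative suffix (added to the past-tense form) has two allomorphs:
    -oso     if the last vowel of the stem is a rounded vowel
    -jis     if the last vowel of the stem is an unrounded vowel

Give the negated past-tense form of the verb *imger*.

Since the final consonant of *imger* is /r/ (coronal), it takes -pop, giving *imgerpop*.
Since the last vowel of the past-tense form *imgerpop* is /o/ (a rounded vowel), it takes -oso, giving *imgerpoposo*.

imgerpoposo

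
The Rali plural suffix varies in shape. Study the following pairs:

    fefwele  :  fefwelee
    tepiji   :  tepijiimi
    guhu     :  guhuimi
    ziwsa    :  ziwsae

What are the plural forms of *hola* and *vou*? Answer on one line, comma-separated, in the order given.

holae, vouimi

The suffix is conditioned by the last vowel: -imi when the last vowel of the stem is a high vowel (*tepiji*, *guhu*); -e when the last vowel of the stem is a non-high vowel (*fefwele*, *ziwsa*).
*hola*: last vowel = /a/, a non-high vowel → -e → *holae*.
Since the last vowel of *vou* is /u/ (a high vowel), it takes -imi, giving *vouimi*.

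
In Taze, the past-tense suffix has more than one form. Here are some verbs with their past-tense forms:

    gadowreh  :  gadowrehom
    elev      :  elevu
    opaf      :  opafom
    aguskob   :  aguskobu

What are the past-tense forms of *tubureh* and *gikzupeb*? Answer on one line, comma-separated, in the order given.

tuburehom, gikzupebu

The alternation tracks the final consonant of the stem — -om when the stem ends in a voiceless consonant (*gadowreh*, *opaf*); -u when the stem ends in a voiced consonant (*elev*, *aguskob*).
The final consonant of *tubureh* is /h/, which is voiceless, so the suffix is -om, giving *tuburehom*.
*gikzupeb*: final consonant = /b/, voiced → -u → *gikzupebu*.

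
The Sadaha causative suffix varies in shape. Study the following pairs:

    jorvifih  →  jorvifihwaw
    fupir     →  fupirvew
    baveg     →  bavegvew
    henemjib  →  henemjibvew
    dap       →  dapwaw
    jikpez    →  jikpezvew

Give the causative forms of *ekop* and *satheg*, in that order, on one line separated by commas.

The alternation tracks the final consonant of the stem — -waw when the stem ends in a voiceless consonant (*jorvifih*, *dap*); -vew when the stem ends in a voiced consonant (*fupir*, *baveg*, *henemjib*, *jikpez*).
*ekop* — final consonant /p/ (voiceless) → -waw → *ekopwaw*.
*satheg* — final consonant /g/ (voiced) → -vew → *sathegvew*.

ekopwaw, sathegvew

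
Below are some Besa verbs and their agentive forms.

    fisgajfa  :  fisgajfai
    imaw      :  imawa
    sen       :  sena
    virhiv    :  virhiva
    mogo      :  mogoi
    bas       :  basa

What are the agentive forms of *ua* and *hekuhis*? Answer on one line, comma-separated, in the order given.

uai, hekuhisa

The pattern is consonant vs. vowel: -a when the stem ends in a consonant (*imaw*, *sen*, *virhiv*, *bas*); -i when the stem ends in a vowel (*fisgajfa*, *mogo*).
The final sound of *ua* is /a/, which is a vowel, so the suffix is -i, giving *uai*.
*hekuhis* — final sound /s/ (a consonant) → -a → *hekuhisa*.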